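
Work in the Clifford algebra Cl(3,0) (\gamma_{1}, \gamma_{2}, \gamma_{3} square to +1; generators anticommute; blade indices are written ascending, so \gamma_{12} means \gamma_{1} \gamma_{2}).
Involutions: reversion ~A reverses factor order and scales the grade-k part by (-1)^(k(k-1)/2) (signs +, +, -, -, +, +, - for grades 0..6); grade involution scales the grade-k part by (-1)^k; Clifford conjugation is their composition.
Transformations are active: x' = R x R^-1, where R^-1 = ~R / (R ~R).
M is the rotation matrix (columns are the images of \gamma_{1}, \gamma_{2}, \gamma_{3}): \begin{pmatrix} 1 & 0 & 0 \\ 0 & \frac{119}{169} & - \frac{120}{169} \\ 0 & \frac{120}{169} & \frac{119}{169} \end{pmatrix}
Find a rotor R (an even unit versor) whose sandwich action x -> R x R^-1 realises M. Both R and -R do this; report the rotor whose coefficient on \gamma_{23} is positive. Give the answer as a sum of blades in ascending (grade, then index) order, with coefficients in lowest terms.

Method: write R = a + b12*\gamma_{12} + b13*\gamma_{13} + b23*\gamma_{23} with a^2 + b12^2 + b13^2 + b23^2 = 1 (so R^-1 = ~R). Expanding the columns R e_j ~R gives tr M = 4a^2 - 1 and, from the antisymmetric part, M21 - M12 = -4a*b12, M13 - M31 = 4a*b13, M32 - M23 = -4a*b23.
Here tr M = \frac{407}{169}, so a^2 = (1 + tr M)/4 = \frac{144}{169} and a = ±\frac{12}{13}. Taking a = \frac{12}{13}: M21 - M12 = 0, M13 - M31 = 0, M32 - M23 = \frac{240}{169}, giving b12 = 0, b13 = 0, b23 = -\frac{5}{13}, i.e. R = \frac{12}{13} - \frac{5}{13} \gamma_{23}.
Its \gamma_{23} coefficient is negative, so report the other preimage -R.
Answer: -\frac{12}{13} + \frac{5}{13} \gamma_{23}. Why the constraint matters: R and -R act identically through the sandwich — M has trace \frac{407}{169} either way — so only the sign condition on \gamma_{23} picks one of the two preimages.


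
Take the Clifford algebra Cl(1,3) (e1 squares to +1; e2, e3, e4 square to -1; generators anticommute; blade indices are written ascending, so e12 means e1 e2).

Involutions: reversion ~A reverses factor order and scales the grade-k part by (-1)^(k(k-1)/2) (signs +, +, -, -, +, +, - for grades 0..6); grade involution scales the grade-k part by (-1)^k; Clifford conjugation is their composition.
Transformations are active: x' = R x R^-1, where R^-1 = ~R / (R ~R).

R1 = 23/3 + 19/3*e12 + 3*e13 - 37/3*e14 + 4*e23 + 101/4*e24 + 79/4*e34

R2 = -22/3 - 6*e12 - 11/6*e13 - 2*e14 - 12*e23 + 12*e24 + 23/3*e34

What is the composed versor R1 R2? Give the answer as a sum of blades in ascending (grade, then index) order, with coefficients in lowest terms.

Distribute over the grade parts of R1 (each basis-blade product reordered to ascending indices, repeated generators contracted through their squares):
<R1>_0 (= 23/3) R2 = -506/9 - 46*e12 - 253/18*e13 - 46/3*e14 - 92*e23 + 92*e24 + 529/9*e34
<R1>_2 (= 19/3*e12 + 3*e13 - 37/3*e14 + 4*e23 + 101/4*e24 + 79/4*e34) R2 = -1701/4 - 3107/18*e12 - 451/18*e13 - 14131/72*e14 - 2849/36*e23 - 2197/6*e24 + 2113/9*e34 + 5785/72*e1234
Summing the partial products and collecting blades:
Answer: -17333/36 - 3935/18*e12 - 352/9*e13 - 15235/72*e14 - 6161/36*e23 - 1645/6*e24 + 2642/9*e34 + 5785/72*e1234


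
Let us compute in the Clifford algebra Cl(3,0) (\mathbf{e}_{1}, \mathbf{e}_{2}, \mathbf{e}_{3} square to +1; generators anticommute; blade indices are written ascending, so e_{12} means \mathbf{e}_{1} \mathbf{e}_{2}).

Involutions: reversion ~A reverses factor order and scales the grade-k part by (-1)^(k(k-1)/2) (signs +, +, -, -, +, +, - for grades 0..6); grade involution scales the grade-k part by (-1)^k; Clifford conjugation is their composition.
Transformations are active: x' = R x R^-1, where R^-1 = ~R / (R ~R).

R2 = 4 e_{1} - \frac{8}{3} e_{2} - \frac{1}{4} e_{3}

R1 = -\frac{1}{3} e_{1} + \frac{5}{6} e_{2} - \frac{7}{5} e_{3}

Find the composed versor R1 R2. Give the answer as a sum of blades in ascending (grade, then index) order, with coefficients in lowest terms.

Distribute over the terms of R1 (each basis-blade product reordered to ascending indices, repeated generators contracted through their squares):
(-\frac{1}{3} e_{1}) R2 = -\frac{4}{3} + \frac{8}{9} e_{12} + \frac{1}{12} e_{13}
(\frac{5}{6} e_{2}) R2 = -\frac{20}{9} - \frac{10}{3} e_{12} - \frac{5}{24} e_{23}
(-\frac{7}{5} e_{3}) R2 = \frac{7}{20} + \frac{28}{5} e_{13} - \frac{56}{15} e_{23}
Summing the partial products and collecting blades:
Answer: -\frac{577}{180} - \frac{22}{9} e_{12} + \frac{341}{60} e_{13} - \frac{473}{120} e_{23}


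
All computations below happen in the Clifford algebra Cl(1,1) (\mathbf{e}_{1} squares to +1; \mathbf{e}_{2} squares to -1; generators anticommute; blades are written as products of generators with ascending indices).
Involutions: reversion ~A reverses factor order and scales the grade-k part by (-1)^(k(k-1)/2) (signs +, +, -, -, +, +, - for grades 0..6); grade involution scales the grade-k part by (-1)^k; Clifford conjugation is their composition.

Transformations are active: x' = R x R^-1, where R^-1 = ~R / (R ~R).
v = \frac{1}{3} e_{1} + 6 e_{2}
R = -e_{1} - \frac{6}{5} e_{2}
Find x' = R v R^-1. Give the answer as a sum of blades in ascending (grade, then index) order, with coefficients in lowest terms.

~R = -e_{1} - \frac{6}{5} e_{2}, and R ~R = -\frac{11}{25}, so R^-1 = ~R / (-\frac{11}{25}).
R v = \frac{103}{15} - \frac{28}{5} e_{1} e_{2}
Answer: \frac{1019}{33} e_{1} + \frac{346}{11} e_{2}


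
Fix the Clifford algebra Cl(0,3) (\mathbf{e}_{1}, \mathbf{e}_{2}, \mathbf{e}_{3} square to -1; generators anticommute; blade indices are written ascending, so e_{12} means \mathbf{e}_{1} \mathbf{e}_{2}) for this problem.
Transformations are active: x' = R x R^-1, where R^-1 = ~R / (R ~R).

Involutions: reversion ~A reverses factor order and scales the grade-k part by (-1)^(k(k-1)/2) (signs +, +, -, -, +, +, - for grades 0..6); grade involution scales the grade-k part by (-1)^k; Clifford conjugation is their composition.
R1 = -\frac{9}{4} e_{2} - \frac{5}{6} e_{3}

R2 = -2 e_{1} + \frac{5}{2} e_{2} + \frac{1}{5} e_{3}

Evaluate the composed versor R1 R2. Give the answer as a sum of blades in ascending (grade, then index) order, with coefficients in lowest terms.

Distribute over the terms of R1 (each basis-blade product reordered to ascending indices, repeated generators contracted through their squares):
(-\frac{9}{4} e_{2}) R2 = \frac{45}{8} - \frac{9}{2} e_{12} - \frac{9}{20} e_{23}
(-\frac{5}{6} e_{3}) R2 = \frac{1}{6} - \frac{5}{3} e_{13} + \frac{25}{12} e_{23}
Summing the partial products and collecting blades:
Answer: \frac{139}{24} - \frac{9}{2} e_{12} - \frac{5}{3} e_{13} + \frac{49}{30} e_{23}


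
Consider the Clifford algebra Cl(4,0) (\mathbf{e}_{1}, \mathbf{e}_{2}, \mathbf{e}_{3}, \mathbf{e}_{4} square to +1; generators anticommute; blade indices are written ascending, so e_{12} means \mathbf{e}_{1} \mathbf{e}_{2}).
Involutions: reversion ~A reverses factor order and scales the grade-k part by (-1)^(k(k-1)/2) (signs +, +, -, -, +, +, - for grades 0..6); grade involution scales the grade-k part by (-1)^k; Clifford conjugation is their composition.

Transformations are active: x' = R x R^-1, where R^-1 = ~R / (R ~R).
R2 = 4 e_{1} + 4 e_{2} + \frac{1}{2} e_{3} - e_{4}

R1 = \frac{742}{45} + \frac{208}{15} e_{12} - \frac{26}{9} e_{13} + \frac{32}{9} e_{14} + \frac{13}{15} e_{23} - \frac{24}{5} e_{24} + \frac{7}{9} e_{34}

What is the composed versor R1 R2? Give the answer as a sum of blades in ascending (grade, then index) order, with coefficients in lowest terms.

Distribute over the terms of R2 (each basis-blade product reordered to ascending indices, repeated generators contracted through their squares):
R1 (4 e_{1}) = \frac{2968}{45} e_{1} - \frac{832}{15} e_{2} + \frac{104}{9} e_{3} - \frac{128}{9} e_{4} + \frac{52}{15} e_{123} - \frac{96}{5} e_{124} + \frac{28}{9} e_{134}
R1 (4 e_{2}) = \frac{832}{15} e_{1} + \frac{2968}{45} e_{2} - \frac{52}{15} e_{3} + \frac{96}{5} e_{4} + \frac{104}{9} e_{123} - \frac{128}{9} e_{124} + \frac{28}{9} e_{234}
R1 (\frac{1}{2} e_{3}) = -\frac{13}{9} e_{1} + \frac{13}{30} e_{2} + \frac{371}{45} e_{3} - \frac{7}{18} e_{4} + \frac{104}{15} e_{123} - \frac{16}{9} e_{134} + \frac{12}{5} e_{234}
R1 (-e_{4}) = -\frac{32}{9} e_{1} + \frac{24}{5} e_{2} - \frac{7}{9} e_{3} - \frac{742}{45} e_{4} - \frac{208}{15} e_{124} + \frac{26}{9} e_{134} - \frac{13}{15} e_{234}
Summing the partial products and collecting blades:
Answer: \frac{5239}{45} e_{1} + \frac{283}{18} e_{2} + \frac{140}{9} e_{3} - \frac{119}{10} e_{4} + \frac{988}{45} e_{123} - \frac{2128}{45} e_{124} + \frac{38}{9} e_{134} + \frac{209}{45} e_{234}


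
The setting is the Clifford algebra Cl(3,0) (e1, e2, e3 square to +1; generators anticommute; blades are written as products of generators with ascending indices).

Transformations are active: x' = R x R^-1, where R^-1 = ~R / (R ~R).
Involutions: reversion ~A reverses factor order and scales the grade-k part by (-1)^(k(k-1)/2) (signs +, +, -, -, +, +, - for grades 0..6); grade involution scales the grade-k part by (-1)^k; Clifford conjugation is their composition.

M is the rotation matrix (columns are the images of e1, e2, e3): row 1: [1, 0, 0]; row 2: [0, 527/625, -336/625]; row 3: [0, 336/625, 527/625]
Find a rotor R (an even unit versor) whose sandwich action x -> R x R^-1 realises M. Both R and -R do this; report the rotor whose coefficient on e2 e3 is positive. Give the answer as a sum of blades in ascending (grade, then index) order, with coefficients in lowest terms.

Method: write R = a + b12*e1 e2 + b13*e1 e3 + b23*e2 e3 with a^2 + b12^2 + b13^2 + b23^2 = 1 (so R^-1 = ~R). Expanding the columns R e_j ~R gives tr M = 4a^2 - 1 and, from the antisymmetric part, M21 - M12 = -4a*b12, M13 - M31 = 4a*b13, M32 - M23 = -4a*b23.
Here tr M = 1679/625, so a^2 = (1 + tr M)/4 = 576/625 and a = ±24/25. Taking a = 24/25: M21 - M12 = 0, M13 - M31 = 0, M32 - M23 = 672/625, giving b12 = 0, b13 = 0, b23 = -7/25, i.e. R = 24/25 - 7/25*e2 e3.
Its e2 e3 coefficient is negative, so report the other preimage -R.
Answer: -24/25 + 7/25*e2 e3. Key observation: the double cover Spin(3) -> SO(3) sends R and -R to the same matrix (trace 1679/625 here), so the stated sign of the e2 e3 coefficient is what selects one sheet.


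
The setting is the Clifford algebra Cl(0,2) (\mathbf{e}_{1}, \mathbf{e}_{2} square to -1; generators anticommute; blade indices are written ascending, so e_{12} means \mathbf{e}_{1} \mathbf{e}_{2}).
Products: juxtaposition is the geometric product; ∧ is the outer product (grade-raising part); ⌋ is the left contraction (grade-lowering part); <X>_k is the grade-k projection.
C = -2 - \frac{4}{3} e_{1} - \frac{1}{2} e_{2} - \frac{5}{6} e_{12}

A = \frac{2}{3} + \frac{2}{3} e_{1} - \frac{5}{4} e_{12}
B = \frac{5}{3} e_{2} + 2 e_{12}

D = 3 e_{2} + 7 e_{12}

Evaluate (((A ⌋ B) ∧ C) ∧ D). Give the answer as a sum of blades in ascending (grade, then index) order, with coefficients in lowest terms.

step 1: \frac{5}{2} - \frac{2}{9} e_{2} + \frac{4}{3} e_{12}
step 2: -5 - \frac{10}{3} e_{1} - \frac{29}{36} e_{2} - \frac{545}{108} e_{12}
step 3: -15 e_{2} - 45 e_{12}
Answer: -15 e_{2} - 45 e_{12}


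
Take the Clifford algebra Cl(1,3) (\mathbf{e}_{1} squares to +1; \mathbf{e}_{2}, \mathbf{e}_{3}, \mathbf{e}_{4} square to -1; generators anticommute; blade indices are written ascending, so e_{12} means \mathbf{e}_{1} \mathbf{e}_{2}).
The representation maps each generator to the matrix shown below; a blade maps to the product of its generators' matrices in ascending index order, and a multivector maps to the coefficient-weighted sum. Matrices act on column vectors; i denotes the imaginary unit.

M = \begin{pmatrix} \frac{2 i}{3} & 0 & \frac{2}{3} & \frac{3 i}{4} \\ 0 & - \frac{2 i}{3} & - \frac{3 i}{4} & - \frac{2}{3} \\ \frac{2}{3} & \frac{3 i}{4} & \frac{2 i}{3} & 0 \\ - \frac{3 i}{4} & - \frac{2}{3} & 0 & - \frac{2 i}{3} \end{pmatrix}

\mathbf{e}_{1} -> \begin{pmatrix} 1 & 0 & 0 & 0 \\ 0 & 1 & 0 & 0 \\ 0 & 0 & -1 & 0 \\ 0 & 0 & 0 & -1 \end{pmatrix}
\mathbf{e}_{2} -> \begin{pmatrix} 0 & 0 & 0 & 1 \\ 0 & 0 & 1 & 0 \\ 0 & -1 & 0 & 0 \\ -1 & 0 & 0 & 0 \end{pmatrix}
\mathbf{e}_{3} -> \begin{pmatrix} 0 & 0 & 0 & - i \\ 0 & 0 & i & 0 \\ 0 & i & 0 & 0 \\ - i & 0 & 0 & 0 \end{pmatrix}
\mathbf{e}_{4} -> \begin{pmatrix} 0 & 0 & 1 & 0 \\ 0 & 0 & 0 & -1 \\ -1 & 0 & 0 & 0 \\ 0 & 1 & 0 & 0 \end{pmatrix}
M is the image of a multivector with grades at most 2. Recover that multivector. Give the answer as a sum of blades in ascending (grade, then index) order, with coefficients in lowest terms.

Method: the blade images are trace-orthogonal — tr(rho(e_A) rho(e_B)^-1) = 4 if A = B and 0 otherwise — and rho(e_A)^-1 = (e_A)^2 * rho(e_A) with (e_A)^2 = +1 or -1, so the coefficient of e_A in the preimage is (e_A)^2 * tr(M rho(e_A))/4.
Nonzero projections over blades of grade <= 2: e_{13}: (e_{13})^2 = +1, tr(M rho(e_{13})) = -3, coefficient -\frac{3}{4}; e_{14}: (e_{14})^2 = +1, tr(M rho(e_{14})) = \frac{8}{3}, coefficient \frac{2}{3}; e_{23}: (e_{23})^2 = -1, tr(M rho(e_{23})) = \frac{8}{3}, coefficient -\frac{2}{3}. Every other blade of grade <= 2 projects to 0.
Answer: -\frac{3}{4} e_{13} + \frac{2}{3} e_{14} - \frac{2}{3} e_{23}


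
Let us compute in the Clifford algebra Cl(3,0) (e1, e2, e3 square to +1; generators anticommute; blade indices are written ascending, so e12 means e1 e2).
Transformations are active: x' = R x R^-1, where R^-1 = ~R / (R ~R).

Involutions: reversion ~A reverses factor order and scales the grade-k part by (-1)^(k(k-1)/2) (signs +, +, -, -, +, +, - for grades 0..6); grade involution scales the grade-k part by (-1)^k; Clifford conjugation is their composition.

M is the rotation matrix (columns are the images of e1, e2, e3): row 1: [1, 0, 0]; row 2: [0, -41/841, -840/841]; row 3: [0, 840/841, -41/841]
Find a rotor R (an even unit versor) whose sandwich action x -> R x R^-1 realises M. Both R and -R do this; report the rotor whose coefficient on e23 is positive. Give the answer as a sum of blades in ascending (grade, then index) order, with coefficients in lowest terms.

Method: write R = a + b12*e12 + b13*e13 + b23*e23 with a^2 + b12^2 + b13^2 + b23^2 = 1 (so R^-1 = ~R). Expanding the columns R e_j ~R gives tr M = 4a^2 - 1 and, from the antisymmetric part, M21 - M12 = -4a*b12, M13 - M31 = 4a*b13, M32 - M23 = -4a*b23.
Here tr M = 759/841, so a^2 = (1 + tr M)/4 = 400/841 and a = ±20/29. Taking a = 20/29: M21 - M12 = 0, M13 - M31 = 0, M32 - M23 = 1680/841, giving b12 = 0, b13 = 0, b23 = -21/29, i.e. R = 20/29 - 21/29*e23.
Its e23 coefficient is negative, so report the other preimage -R.
Answer: -20/29 + 21/29*e23. Note: both R and -R realise this M (trace 759/841); the covering map identifies them, and the e23-coefficient sign is the tie-breaker.


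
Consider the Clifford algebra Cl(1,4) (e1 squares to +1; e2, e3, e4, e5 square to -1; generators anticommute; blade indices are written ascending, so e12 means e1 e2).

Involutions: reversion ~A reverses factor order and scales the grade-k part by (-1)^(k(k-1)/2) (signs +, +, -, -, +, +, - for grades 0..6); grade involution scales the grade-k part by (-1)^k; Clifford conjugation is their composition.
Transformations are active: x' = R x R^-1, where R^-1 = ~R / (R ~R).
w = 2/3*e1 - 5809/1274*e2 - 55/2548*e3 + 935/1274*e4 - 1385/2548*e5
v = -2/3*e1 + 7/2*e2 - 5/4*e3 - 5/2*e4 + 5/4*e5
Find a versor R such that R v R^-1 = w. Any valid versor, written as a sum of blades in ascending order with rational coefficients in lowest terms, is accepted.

Key observation: q(v) = q(w) = -1525/72 (sandwiches preserve the norm), so R = v + w = -675/637*e2 - 810/637*e3 - 1125/637*e4 + 450/637*e5 works whenever it is invertible — the component of v along it is kept and (v - w)/2 reverses, sending v to w.
Answer: -675/637*e2 - 810/637*e3 - 1125/637*e4 + 450/637*e5


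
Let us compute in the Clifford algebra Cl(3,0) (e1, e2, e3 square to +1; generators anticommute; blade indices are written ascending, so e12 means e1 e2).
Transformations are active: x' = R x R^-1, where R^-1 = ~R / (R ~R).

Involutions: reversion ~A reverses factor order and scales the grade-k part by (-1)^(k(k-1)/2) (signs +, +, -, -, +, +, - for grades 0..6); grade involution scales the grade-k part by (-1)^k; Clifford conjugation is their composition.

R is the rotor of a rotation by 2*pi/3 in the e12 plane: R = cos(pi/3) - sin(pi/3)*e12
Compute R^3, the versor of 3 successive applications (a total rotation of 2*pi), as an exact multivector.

Because a rotor carries half the rotation angle, composing 3 copies of this e12-plane rotor multiplies the phase: 3*(pi/3) = pi, hence R^3 = cos(pi) - sin(pi)*e12.
cos(pi) = -1 and sin(pi) = 0, so R^3 = -1. The total rotation 2*pi is 1 full turn, so every vector returns to itself, yet the rotor is -1, on the OTHER sheet of the double cover (an odd number of 2*pi turns).
Answer: -1


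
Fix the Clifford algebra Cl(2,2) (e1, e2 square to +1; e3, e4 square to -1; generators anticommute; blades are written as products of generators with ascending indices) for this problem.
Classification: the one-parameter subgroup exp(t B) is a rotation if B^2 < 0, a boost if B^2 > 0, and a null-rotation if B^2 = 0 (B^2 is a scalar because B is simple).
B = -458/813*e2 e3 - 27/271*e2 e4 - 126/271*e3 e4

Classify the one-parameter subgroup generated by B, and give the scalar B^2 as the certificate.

B^2 term by term: the squares give (-458/813)^2*(e2 e3)^2 + (-27/271)^2*(e2 e4)^2 + (-126/271)^2*(e3 e4)^2 = 209764/660969*(+1) + 729/73441*(+1) + 15876/73441*(-1) = 1/9 (each basis 2-blade squares to minus the product of its generators' squares); cross terms between blades sharing an index anticommute and cancel. So B^2 = 1/9.
Answer: boost, certificate B^2 = 1/9. The invariant at work: B^2 = 1/9 is unchanged by conjugation, hence its sign classifies the subgroup whatever basis B is written in.


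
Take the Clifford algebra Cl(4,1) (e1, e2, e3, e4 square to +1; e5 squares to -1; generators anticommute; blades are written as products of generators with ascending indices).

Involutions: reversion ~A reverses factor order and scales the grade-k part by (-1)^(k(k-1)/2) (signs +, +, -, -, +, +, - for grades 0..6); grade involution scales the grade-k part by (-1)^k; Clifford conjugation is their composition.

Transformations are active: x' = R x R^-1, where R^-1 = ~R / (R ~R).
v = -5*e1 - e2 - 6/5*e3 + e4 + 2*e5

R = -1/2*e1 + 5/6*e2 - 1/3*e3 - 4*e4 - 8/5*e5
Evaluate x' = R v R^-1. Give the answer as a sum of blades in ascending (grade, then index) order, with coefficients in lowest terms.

~R = -1/2*e1 + 5/6*e2 - 1/3*e3 - 4*e4 - 8/5*e5, and R ~R = 6523/450, so R^-1 = ~R / (6523/450).
R v = 19/15 + 14/3*e1 e2 - 16/15*e1 e3 - 41/2*e1 e4 - 9*e1 e5 - 4/3*e2 e3 - 19/6*e2 e4 + 1/15*e2 e5 - 77/15*e3 e4 - 194/75*e3 e5 - 32/5*e4 e5
Answer: 32045/6523*e1 + 7473/6523*e2 + 37238/32615*e3 - 11083/6523*e4 - 14870/6523*e5


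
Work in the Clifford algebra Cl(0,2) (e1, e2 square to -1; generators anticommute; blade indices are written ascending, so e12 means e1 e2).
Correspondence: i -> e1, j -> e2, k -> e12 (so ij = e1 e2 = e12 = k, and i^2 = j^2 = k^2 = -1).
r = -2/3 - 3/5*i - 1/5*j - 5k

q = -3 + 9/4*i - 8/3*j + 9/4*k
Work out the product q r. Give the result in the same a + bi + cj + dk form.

In blades: q = -3 + 9/4*e1 - 8/3*e2 + 9/4*e12, r = -2/3 - 3/5*e1 - 1/5*e2 - 5*e12.
Distribute q over r term by term (generator squares from the signature, products reordered to ascending indices): (-3)*r = 2 + 9/5*e1 + 3/5*e2 + 15*e12; (9/4*e1)*r = 27/20 - 3/2*e1 + 45/4*e2 - 9/20*e12; (-8/3*e2)*r = -8/15 + 40/3*e1 + 16/9*e2 - 8/5*e12; (9/4*e12)*r = 45/4 + 9/20*e1 - 27/20*e2 - 3/2*e12.
Sum: 211/15 + 169/12*e1 + 221/18*e2 + 229/20*e12; translating back through the correspondence:
Answer: 211/15 + 169/12*i + 221/18*j + 229/20*k


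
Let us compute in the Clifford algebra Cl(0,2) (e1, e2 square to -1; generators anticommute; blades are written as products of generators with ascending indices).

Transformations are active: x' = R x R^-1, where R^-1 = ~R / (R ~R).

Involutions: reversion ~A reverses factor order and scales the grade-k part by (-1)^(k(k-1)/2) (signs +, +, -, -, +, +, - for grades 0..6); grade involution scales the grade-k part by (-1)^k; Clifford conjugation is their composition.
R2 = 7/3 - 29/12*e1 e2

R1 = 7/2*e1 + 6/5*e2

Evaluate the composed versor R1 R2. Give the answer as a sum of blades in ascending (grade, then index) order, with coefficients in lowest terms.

Distribute over the terms of R1 (each basis-blade product reordered to ascending indices, repeated generators contracted through their squares):
(7/2*e1) R2 = 49/6*e1 + 203/24*e2
(6/5*e2) R2 = -29/10*e1 + 14/5*e2
Summing the partial products and collecting blades:
Answer: 79/15*e1 + 1351/120*e2


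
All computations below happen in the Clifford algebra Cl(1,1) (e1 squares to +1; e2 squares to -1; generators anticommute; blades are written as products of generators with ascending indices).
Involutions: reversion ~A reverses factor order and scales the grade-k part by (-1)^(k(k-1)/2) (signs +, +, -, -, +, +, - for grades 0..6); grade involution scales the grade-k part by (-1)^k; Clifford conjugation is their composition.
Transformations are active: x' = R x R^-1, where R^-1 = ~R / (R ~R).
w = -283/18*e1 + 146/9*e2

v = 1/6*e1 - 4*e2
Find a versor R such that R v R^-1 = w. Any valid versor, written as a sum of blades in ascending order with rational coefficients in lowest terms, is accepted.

Why this works: both vectors square to -575/36, so q(v) = q(w) and R = v + w = -140/9*e1 + 110/9*e2 carries v to w — its own direction survives, the complement (v - w)/2 flips.
Answer: -140/9*e1 + 110/9*e2


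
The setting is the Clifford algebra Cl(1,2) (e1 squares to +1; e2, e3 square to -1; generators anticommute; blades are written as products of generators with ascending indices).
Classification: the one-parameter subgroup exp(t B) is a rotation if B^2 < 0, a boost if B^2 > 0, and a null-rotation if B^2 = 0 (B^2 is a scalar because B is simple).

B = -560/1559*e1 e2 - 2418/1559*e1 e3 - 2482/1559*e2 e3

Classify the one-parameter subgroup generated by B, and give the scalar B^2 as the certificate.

B^2 term by term: the squares give (-560/1559)^2*(e1 e2)^2 + (-2418/1559)^2*(e1 e3)^2 + (-2482/1559)^2*(e2 e3)^2 = 313600/2430481*(+1) + 5846724/2430481*(+1) + 6160324/2430481*(-1) = 0 (each basis 2-blade squares to minus the product of its generators' squares); cross terms between blades sharing an index anticommute and cancel. So B^2 = 0.
Answer: null-rotation, certificate B^2 = 0. Note: conjugating B changes its blade decomposition but never the scalar B^2 = 0, whose sign settles the classification.


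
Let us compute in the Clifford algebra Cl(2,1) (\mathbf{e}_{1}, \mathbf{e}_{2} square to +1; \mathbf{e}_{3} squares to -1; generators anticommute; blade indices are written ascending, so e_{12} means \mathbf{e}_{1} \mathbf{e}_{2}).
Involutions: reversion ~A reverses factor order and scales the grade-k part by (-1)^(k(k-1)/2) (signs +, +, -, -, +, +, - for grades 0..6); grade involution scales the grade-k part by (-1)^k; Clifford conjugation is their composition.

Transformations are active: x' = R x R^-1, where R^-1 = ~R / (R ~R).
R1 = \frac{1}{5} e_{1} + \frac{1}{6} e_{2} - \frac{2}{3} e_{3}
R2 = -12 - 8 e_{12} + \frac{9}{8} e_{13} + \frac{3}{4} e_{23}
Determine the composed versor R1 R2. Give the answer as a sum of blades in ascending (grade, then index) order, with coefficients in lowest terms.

Distribute over the terms of R1 (each basis-blade product reordered to ascending indices, repeated generators contracted through their squares):
(\frac{1}{5} e_{1}) R2 = -\frac{12}{5} e_{1} - \frac{8}{5} e_{2} + \frac{9}{40} e_{3} + \frac{3}{20} e_{123}
(\frac{1}{6} e_{2}) R2 = \frac{4}{3} e_{1} - 2 e_{2} + \frac{1}{8} e_{3} - \frac{3}{16} e_{123}
(-\frac{2}{3} e_{3}) R2 = -\frac{3}{4} e_{1} - \frac{1}{2} e_{2} + 8 e_{3} + \frac{16}{3} e_{123}
Summing the partial products and collecting blades:
Answer: -\frac{109}{60} e_{1} - \frac{41}{10} e_{2} + \frac{167}{20} e_{3} + \frac{1271}{240} e_{123}


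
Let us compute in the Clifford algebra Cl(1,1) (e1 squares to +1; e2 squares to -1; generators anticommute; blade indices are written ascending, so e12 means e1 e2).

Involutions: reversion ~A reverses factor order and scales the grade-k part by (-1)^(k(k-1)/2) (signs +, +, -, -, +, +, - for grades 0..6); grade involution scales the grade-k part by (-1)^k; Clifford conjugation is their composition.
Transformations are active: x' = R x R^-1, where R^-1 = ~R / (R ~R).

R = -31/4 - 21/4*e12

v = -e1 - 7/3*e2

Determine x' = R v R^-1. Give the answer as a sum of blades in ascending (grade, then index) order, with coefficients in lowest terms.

~R = -31/4 + 21/4*e12, and R ~R = 65/2, so R^-1 = ~R / (65/2).
R v = -9/2*e1 + 77/6*e2
Answer: 409/130*e1 - 1477/390*e2


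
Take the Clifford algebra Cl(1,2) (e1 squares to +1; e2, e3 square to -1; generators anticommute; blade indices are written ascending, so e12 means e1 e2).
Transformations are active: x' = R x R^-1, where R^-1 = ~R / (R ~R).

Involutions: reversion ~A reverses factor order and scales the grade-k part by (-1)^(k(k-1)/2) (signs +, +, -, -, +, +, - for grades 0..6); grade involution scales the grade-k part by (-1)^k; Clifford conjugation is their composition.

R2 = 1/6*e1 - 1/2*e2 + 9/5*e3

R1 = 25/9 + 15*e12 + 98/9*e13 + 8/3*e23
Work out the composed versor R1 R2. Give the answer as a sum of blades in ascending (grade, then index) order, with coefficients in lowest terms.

Distribute over the terms of R2 (each basis-blade product reordered to ascending indices, repeated generators contracted through their squares):
R1 (1/6*e1) = 25/54*e1 - 5/2*e2 - 49/27*e3 + 4/9*e123
R1 (-1/2*e2) = 15/2*e1 - 25/18*e2 - 4/3*e3 + 49/9*e123
R1 (9/5*e3) = -98/5*e1 - 24/5*e2 + 5*e3 + 27*e123
Summing the partial products and collecting blades:
Answer: -1571/135*e1 - 391/45*e2 + 50/27*e3 + 296/9*e123


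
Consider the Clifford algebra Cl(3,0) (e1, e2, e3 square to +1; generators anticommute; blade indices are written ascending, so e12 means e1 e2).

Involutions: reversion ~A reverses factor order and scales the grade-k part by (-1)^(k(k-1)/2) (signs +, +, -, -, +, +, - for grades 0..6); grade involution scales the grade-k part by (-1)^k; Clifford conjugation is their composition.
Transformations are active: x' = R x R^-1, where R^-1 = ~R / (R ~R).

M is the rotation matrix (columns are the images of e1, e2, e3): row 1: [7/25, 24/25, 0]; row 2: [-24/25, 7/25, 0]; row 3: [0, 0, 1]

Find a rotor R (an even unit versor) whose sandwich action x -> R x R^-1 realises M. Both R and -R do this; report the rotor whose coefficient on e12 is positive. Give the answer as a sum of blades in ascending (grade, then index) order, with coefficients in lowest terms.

Method: write R = a + b12*e12 + b13*e13 + b23*e23 with a^2 + b12^2 + b13^2 + b23^2 = 1 (so R^-1 = ~R). Expanding the columns R e_j ~R gives tr M = 4a^2 - 1 and, from the antisymmetric part, M21 - M12 = -4a*b12, M13 - M31 = 4a*b13, M32 - M23 = -4a*b23.
Here tr M = 39/25, so a^2 = (1 + tr M)/4 = 16/25 and a = ±4/5. Taking a = 4/5: M21 - M12 = -48/25, M13 - M31 = 0, M32 - M23 = 0, giving b12 = 3/5, b13 = 0, b23 = 0, i.e. R = 4/5 + 3/5*e12.
Its e12 coefficient is already positive.
Answer: 4/5 + 3/5*e12. Why the constraint matters: R and -R act identically through the sandwich — M has trace 39/25 either way — so only the sign condition on e12 picks one of the two preimages.


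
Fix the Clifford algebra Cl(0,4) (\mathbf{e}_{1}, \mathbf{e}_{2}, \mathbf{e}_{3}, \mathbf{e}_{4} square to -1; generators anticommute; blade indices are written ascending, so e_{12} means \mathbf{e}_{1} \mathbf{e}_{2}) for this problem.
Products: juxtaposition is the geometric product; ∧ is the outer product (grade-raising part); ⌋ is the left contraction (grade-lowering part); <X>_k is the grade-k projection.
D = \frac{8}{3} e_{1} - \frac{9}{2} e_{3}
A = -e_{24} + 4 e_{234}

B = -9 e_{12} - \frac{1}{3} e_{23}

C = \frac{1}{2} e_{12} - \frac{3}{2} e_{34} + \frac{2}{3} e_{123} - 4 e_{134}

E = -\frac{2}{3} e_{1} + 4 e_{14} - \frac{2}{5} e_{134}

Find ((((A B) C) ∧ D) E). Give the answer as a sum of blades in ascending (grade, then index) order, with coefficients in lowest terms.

step 1: \frac{4}{3} e_{4} + 9 e_{14} - \frac{1}{3} e_{34} - 36 e_{134}
step 2: \frac{287}{2} - \frac{166}{3} e_{1} - 38 e_{3} - \frac{49}{6} e_{13} + \frac{39}{2} e_{24} + \frac{4}{9} e_{124} + 24 e_{234} - \frac{19}{18} e_{1234}
step 3: \frac{1148}{3} e_{1} - \frac{2583}{4} e_{3} + \frac{1051}{3} e_{13} + 52 e_{124} + \frac{351}{4} e_{234} - 62 e_{1234}
step 4: \frac{2296}{9} + \frac{916}{5} e_{2} - \frac{2102}{9} e_{3} - \frac{20858}{15} e_{4} - \frac{351}{10} e_{12} - \frac{861}{2} e_{13} + \frac{2583}{10} e_{14} + \frac{1344}{5} e_{23} + \frac{104}{3} e_{24} + \frac{7772}{5} e_{34} + 351 e_{123} + 2583 e_{134} + \frac{124}{3} e_{234} + \frac{117}{2} e_{1234}
Answer: \frac{2296}{9} + \frac{916}{5} e_{2} - \frac{2102}{9} e_{3} - \frac{20858}{15} e_{4} - \frac{351}{10} e_{12} - \frac{861}{2} e_{13} + \frac{2583}{10} e_{14} + \frac{1344}{5} e_{23} + \frac{104}{3} e_{24} + \frac{7772}{5} e_{34} + 351 e_{123} + 2583 e_{134} + \frac{124}{3} e_{234} + \frac{117}{2} e_{1234}


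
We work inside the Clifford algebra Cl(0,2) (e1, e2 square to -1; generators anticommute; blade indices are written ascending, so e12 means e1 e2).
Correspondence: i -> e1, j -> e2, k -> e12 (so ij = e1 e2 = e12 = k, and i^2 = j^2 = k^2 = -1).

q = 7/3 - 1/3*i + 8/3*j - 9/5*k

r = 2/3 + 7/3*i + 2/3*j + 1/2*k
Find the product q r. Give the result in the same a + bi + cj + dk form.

In blades: q = 7/3 - 1/3*e1 + 8/3*e2 - 9/5*e12, r = 2/3 + 7/3*e1 + 2/3*e2 + 1/2*e12.
Distribute q over r term by term (generator squares from the signature, products reordered to ascending indices): (7/3)*r = 14/9 + 49/9*e1 + 14/9*e2 + 7/6*e12; (-1/3*e1)*r = 7/9 - 2/9*e1 + 1/6*e2 - 2/9*e12; (8/3*e2)*r = -16/9 + 4/3*e1 + 16/9*e2 - 56/9*e12; (-9/5*e12)*r = 9/10 + 6/5*e1 - 21/5*e2 - 6/5*e12.
Sum: 131/90 + 349/45*e1 - 7/10*e2 - 583/90*e12; translating back through the correspondence:
Answer: 131/90 + 349/45*i - 7/10*j - 583/90*k


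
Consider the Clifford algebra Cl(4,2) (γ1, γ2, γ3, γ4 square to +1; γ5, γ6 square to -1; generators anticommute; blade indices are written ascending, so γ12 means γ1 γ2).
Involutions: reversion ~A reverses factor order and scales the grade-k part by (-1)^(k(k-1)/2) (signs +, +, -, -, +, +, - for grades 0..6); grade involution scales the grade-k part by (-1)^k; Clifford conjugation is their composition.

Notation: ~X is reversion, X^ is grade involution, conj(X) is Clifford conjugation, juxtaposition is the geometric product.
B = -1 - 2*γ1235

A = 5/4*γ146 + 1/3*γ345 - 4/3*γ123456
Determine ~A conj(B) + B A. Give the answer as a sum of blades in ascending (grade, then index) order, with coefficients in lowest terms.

first term: -8/3*γ46 - 2/3*γ124 + 5/4*γ146 + 1/3*γ345 - 5/2*γ23456 - 4/3*γ123456
second term: 8/3*γ46 + 2/3*γ124 - 5/4*γ146 - 1/3*γ345 - 5/2*γ23456 + 4/3*γ123456
Answer: -5*γ23456


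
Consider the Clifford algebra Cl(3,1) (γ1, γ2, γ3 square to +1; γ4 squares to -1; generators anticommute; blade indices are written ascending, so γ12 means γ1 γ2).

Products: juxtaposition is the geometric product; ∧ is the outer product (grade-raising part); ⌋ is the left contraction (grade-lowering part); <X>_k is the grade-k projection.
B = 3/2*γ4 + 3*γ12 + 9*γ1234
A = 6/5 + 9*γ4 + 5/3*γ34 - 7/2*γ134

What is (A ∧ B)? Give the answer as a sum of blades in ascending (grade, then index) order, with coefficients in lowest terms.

step 1: 9/5*γ4 + 18/5*γ12 + 27*γ124 + 79/5*γ1234
Answer: 9/5*γ4 + 18/5*γ12 + 27*γ124 + 79/5*γ1234


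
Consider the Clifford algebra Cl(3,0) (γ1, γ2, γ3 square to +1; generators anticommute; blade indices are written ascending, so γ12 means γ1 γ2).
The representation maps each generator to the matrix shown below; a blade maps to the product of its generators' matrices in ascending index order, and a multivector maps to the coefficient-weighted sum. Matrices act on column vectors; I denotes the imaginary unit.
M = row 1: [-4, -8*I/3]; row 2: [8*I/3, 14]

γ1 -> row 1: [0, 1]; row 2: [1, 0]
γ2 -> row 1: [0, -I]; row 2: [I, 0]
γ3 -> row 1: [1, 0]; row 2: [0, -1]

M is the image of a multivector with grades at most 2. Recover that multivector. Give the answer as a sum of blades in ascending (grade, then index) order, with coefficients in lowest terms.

Method: 1, rho(γ1), rho(γ2), rho(γ3) form a trace-orthogonal basis of the 2x2 complex matrices (tr(X Y) = 2 if X = Y, else 0), so M = m0*1 + m1*rho(γ1) + m2*rho(γ2) + m3*rho(γ3) with m0 = tr(M)/2 = 5, m1 = tr(M rho(γ1))/2 = 0, m2 = tr(M rho(γ2))/2 = 8/3, m3 = tr(M rho(γ3))/2 = -9.
Multiplying table entries, the bivector images are rho(γ12) = I*rho(γ3), rho(γ13) = -I*rho(γ2), rho(γ23) = I*rho(γ1); with real blade coefficients the real parts of m0..m3 are the coefficients of 1, γ1, γ2, γ3 and the imaginary parts give the bivectors (γ23: Im m1, γ13: -Im m2, γ12: Im m3).
Answer: 5 + 8/3*γ2 - 9*γ3


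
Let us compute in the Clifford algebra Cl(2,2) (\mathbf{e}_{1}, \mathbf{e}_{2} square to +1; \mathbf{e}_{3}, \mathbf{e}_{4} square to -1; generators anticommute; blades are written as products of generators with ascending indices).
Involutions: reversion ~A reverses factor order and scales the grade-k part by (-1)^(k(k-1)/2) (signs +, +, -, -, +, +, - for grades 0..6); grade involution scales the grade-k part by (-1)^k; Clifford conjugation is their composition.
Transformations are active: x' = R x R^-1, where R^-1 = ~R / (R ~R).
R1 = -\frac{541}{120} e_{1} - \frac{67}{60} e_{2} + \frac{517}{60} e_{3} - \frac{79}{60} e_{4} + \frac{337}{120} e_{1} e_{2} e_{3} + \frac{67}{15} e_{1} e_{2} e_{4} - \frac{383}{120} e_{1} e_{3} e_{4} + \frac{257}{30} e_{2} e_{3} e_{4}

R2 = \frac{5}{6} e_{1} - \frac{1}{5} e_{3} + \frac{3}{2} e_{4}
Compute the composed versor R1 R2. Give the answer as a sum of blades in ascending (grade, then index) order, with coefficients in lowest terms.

Distribute over the terms of R2 (each basis-blade product reordered to ascending indices, repeated generators contracted through their squares):
R1 (\frac{5}{6} e_{1}) = -\frac{541}{144} + \frac{67}{72} e_{1} e_{2} - \frac{517}{72} e_{1} e_{3} + \frac{79}{72} e_{1} e_{4} + \frac{337}{144} e_{2} e_{3} + \frac{67}{18} e_{2} e_{4} - \frac{383}{144} e_{3} e_{4} - \frac{257}{36} e_{1} e_{2} e_{3} e_{4}
R1 (-\frac{1}{5} e_{3}) = \frac{517}{300} + \frac{337}{600} e_{1} e_{2} + \frac{541}{600} e_{1} e_{3} + \frac{383}{600} e_{1} e_{4} + \frac{67}{300} e_{2} e_{3} - \frac{257}{150} e_{2} e_{4} - \frac{79}{300} e_{3} e_{4} + \frac{67}{75} e_{1} e_{2} e_{3} e_{4}
R1 (\frac{3}{2} e_{4}) = \frac{79}{40} - \frac{67}{10} e_{1} e_{2} + \frac{383}{80} e_{1} e_{3} - \frac{541}{80} e_{1} e_{4} - \frac{257}{20} e_{2} e_{3} - \frac{67}{40} e_{2} e_{4} + \frac{517}{40} e_{3} e_{4} + \frac{337}{80} e_{1} e_{2} e_{3} e_{4}
Summing the partial products and collecting blades:
Answer: -\frac{211}{3600} - \frac{4687}{900} e_{1} e_{2} - \frac{5369}{3600} e_{1} e_{3} - \frac{18097}{3600} e_{1} e_{4} - \frac{37031}{3600} e_{2} e_{3} + \frac{601}{1800} e_{2} e_{4} + \frac{36007}{3600} e_{3} e_{4} - \frac{7319}{3600} e_{1} e_{2} e_{3} e_{4}


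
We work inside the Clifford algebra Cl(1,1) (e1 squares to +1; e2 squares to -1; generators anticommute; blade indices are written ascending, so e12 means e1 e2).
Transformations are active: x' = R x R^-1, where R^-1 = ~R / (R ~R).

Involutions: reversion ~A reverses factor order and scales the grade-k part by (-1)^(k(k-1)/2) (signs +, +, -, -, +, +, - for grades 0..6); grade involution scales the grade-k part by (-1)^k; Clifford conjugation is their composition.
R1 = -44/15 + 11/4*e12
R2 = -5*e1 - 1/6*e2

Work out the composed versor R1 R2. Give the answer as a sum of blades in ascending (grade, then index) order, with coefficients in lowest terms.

Distribute over the terms of R1 (each basis-blade product reordered to ascending indices, repeated generators contracted through their squares):
(-44/15) R2 = 44/3*e1 + 22/45*e2
(11/4*e12) R2 = 11/24*e1 + 55/4*e2
Summing the partial products and collecting blades:
Answer: 121/8*e1 + 2563/180*e2


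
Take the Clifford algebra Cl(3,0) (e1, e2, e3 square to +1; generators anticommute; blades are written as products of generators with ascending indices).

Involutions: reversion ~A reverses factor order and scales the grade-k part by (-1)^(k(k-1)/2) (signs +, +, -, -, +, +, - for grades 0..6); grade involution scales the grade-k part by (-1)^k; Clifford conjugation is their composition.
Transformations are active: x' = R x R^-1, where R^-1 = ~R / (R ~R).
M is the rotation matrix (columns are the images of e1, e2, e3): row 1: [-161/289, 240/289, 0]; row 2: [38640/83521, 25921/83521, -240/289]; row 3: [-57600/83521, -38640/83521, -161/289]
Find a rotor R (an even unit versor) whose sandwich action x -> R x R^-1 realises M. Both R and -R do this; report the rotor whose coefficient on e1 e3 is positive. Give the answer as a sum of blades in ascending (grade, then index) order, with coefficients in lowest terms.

Method: write R = a + b12*e1 e2 + b13*e1 e3 + b23*e2 e3 with a^2 + b12^2 + b13^2 + b23^2 = 1 (so R^-1 = ~R). Expanding the columns R e_j ~R gives tr M = 4a^2 - 1 and, from the antisymmetric part, M21 - M12 = -4a*b12, M13 - M31 = 4a*b13, M32 - M23 = -4a*b23.
Here tr M = -67137/83521, so a^2 = (1 + tr M)/4 = 4096/83521 and a = ±64/289. Taking a = 64/289: M21 - M12 = -30720/83521, M13 - M31 = 57600/83521, M32 - M23 = 30720/83521, giving b12 = 120/289, b13 = 225/289, b23 = -120/289, i.e. R = 64/289 + 120/289*e1 e2 + 225/289*e1 e3 - 120/289*e2 e3.
Its e1 e3 coefficient is already positive.
Answer: 64/289 + 120/289*e1 e2 + 225/289*e1 e3 - 120/289*e2 e3. Note: both R and -R realise this M (trace -67137/83521); the covering map identifies them, and the e1 e3-coefficient sign is the tie-breaker.


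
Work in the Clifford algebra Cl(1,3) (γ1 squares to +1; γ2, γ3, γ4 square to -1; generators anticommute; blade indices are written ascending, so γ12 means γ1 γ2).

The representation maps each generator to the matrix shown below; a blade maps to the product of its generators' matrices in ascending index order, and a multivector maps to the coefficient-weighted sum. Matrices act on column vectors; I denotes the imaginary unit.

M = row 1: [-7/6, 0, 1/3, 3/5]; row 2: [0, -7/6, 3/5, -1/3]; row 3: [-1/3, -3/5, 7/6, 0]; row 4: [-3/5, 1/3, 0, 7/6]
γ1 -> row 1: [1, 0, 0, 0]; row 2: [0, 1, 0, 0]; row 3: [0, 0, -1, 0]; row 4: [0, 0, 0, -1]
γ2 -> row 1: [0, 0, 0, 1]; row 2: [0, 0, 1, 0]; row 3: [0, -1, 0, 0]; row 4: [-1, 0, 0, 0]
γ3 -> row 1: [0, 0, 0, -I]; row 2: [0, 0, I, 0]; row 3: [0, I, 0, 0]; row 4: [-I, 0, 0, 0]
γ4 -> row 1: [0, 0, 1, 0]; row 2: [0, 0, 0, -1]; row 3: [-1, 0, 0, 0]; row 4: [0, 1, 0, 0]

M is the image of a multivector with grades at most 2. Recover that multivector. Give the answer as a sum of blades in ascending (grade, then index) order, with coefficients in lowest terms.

Method: the blade images are trace-orthogonal — tr(rho(e_A) rho(e_B)^-1) = 4 if A = B and 0 otherwise — and rho(e_A)^-1 = (e_A)^2 * rho(e_A) with (e_A)^2 = +1 or -1, so the coefficient of e_A in the preimage is (e_A)^2 * tr(M rho(e_A))/4.
Nonzero projections over blades of grade <= 2: γ1: (γ1)^2 = +1, tr(M rho(γ1)) = -14/3, coefficient -7/6; γ2: (γ2)^2 = -1, tr(M rho(γ2)) = -12/5, coefficient 3/5; γ4: (γ4)^2 = -1, tr(M rho(γ4)) = -4/3, coefficient 1/3. Every other blade of grade <= 2 projects to 0.
Answer: -7/6*γ1 + 3/5*γ2 + 1/3*γ4


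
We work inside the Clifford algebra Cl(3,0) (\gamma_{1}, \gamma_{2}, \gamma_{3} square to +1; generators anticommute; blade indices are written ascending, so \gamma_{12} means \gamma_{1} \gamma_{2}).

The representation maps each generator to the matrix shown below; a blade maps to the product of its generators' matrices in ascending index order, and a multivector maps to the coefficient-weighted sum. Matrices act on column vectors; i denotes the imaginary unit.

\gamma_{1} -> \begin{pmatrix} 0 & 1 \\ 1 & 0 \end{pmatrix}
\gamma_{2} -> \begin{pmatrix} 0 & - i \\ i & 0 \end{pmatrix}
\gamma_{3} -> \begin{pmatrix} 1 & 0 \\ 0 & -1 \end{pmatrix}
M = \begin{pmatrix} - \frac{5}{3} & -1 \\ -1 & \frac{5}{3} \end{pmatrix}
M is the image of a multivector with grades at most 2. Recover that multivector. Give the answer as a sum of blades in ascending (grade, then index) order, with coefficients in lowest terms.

Method: 1, rho(\gamma_{1}), rho(\gamma_{2}), rho(\gamma_{3}) form a trace-orthogonal basis of the 2x2 complex matrices (tr(X Y) = 2 if X = Y, else 0), so M = m0*1 + m1*rho(\gamma_{1}) + m2*rho(\gamma_{2}) + m3*rho(\gamma_{3}) with m0 = tr(M)/2 = 0, m1 = tr(M rho(\gamma_{1}))/2 = -1, m2 = tr(M rho(\gamma_{2}))/2 = 0, m3 = tr(M rho(\gamma_{3}))/2 = - \frac{5}{3}.
Multiplying table entries, the bivector images are rho(\gamma_{12}) = i*rho(\gamma_{3}), rho(\gamma_{13}) = -i*rho(\gamma_{2}), rho(\gamma_{23}) = i*rho(\gamma_{1}); with real blade coefficients the real parts of m0..m3 are the coefficients of 1, \gamma_{1}, \gamma_{2}, \gamma_{3} and the imaginary parts give the bivectors (\gamma_{23}: Im m1, \gamma_{13}: -Im m2, \gamma_{12}: Im m3).
Answer: -\gamma_{1} - \frac{5}{3} \gamma_{3}
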